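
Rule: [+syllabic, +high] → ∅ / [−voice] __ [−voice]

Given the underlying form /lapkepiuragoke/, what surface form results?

lapkepiuragoke

No segment of /lapkepiuragoke/ meets the structural description of the rule, so the form surfaces unchanged.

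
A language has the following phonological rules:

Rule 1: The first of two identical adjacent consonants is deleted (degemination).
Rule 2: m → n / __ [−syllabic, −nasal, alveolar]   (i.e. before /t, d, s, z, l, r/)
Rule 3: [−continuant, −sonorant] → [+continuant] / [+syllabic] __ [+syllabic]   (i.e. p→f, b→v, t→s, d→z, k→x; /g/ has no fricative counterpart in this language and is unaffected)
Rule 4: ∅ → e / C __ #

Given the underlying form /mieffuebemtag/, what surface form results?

Rule 1 (degemination): /ff/ is a geminate; the first /f/ deletes. /mieffuebemtag/ → miefuebemtag.
Rule 2 (nasal place assimilation): /m/ precedes the alveolar consonant /t/, so it assimilates in place to [n]. /miefuebemtag/ → miefuebentag.
Rule 3 (intervocalic spirantization): /b/ is a stop between vowels /e/ and /e/, so it spirantizes to the fricative [v]. /miefuebentag/ → miefueventag.
Rule 4 (final e-epenthesis): the form ends in the consonant /g/, so [e] is inserted word-finally. /miefueventag/ → miefueventage.

miefueventage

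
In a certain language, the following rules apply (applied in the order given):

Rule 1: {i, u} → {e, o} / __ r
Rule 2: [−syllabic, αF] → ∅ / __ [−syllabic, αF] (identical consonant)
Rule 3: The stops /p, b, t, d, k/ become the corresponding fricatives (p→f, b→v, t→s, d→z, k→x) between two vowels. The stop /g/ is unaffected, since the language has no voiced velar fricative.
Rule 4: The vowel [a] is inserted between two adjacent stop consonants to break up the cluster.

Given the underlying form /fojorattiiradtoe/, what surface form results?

fojorasieradatoe

Rule 1 (pre-rhotic lowering): /i/ is a high vowel immediately before /r/, so it lowers to [e]. /fojorattiiradtoe/ → fojorattieradtoe.
Rule 2 (degemination): /tt/ is a geminate; the first /t/ deletes. /fojorattieradtoe/ → fojoratieradtoe.
Rule 3 (intervocalic spirantization): /t/ is a stop between vowels /a/ and /i/, so it spirantizes to the fricative [s]. /fojoratieradtoe/ → fojorasieradtoe.
Rule 4 (stop-cluster a-epenthesis): /d/ and /t/ form a stop–stop cluster, so [a] is inserted between them. /fojorasieradtoe/ → fojorasieradatoe.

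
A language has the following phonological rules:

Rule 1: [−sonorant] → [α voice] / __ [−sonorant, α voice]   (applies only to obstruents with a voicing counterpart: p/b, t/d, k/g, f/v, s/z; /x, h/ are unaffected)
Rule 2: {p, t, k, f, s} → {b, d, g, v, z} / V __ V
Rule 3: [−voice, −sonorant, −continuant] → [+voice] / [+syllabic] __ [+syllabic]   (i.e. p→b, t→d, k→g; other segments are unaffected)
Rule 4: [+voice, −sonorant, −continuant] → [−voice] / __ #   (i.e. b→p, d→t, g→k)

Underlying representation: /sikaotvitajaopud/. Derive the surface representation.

Rule 1 (regressive voicing assimilation): /t/ precedes the voiced obstruent /v/, so it voices to [d] by assimilation. /sikaotvitajaopud/ → sikaodvitajaopud.
Rule 2 (intervocalic voicing): /k/ is a voiceless obstruent between vowels /i/ and /a/, so it voices to [g]. /t/ is a voiceless obstruent between vowels /i/ and /a/, so it voices to [d]. /p/ is a voiceless obstruent between vowels /o/ and /u/, so it voices to [b]. /sikaodvitajaopud/ → sigaodvidajaobud.
Rule 3 (intervocalic voicing): no segment meets the environment; /sigaodvidajaobud/ is unchanged.
Rule 4 (final devoicing): /d/ is a voiced stop in word-final position, so it devoices to [t]. /sigaodvidajaobud/ → sigaodvidajaobut.

sigaodvidajaobut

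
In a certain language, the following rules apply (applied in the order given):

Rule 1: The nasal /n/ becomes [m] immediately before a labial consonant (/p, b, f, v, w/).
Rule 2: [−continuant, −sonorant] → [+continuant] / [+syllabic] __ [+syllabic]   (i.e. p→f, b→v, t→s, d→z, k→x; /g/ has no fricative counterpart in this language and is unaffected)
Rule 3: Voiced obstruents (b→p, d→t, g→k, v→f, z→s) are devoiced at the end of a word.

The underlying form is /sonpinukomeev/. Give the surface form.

Rule 1 (nasal place assimilation): /n/ precedes the labial consonant /p/, so it assimilates in place to [m]. /sonpinukomeev/ → sompinukomeev.
Rule 2 (intervocalic spirantization): /k/ is a stop between vowels /u/ and /o/, so it spirantizes to the fricative [x]. /sompinukomeev/ → sompinuxomeev.
Rule 3 (final devoicing): /v/ is a voiced obstruent in word-final position, so it devoices to [f]. /sompinuxomeev/ → sompinuxomeef.

sompinuxomeef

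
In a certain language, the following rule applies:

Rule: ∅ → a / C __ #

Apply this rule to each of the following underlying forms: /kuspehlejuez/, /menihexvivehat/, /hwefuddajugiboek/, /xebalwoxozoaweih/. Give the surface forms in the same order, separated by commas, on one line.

/kuspehlejuez/: the form ends in the consonant /z/, so [a] is inserted word-finally. → [kuspehlejueza].
/menihexvivehat/: the form ends in the consonant /t/, so [a] is inserted word-finally. → [menihexvivehata].
/hwefuddajugiboek/: the form ends in the consonant /k/, so [a] is inserted word-finally. → [hwefuddajugiboeka].
/xebalwoxozoaweih/: the form ends in the consonant /h/, so [a] is inserted word-finally. → [xebalwoxozoaweiha].

kuspehlejueza, menihexvivehata, hwefuddajugiboeka, xebalwoxozoaweiha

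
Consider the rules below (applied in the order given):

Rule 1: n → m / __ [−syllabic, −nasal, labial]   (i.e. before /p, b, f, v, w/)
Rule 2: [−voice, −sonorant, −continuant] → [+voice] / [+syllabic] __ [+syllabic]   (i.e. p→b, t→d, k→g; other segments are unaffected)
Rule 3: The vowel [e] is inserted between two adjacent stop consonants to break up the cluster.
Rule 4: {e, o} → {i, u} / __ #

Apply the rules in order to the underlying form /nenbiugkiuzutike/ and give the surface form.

Rule 1 (nasal place assimilation): /n/ precedes the labial consonant /b/, so it assimilates in place to [m]. /nenbiugkiuzutike/ → nembiugkiuzutike.
Rule 2 (intervocalic voicing): /t/ is a voiceless stop between vowels /u/ and /i/, so it voices to [d]. /k/ is a voiceless stop between vowels /i/ and /e/, so it voices to [g]. /nembiugkiuzutike/ → nembiugkiuzudige.
Rule 3 (stop-cluster e-epenthesis): /g/ and /k/ form a stop–stop cluster, so [e] is inserted between them. /nembiugkiuzudige/ → nembiugekiuzudige.
Rule 4 (final vowel raising): /e/ is a mid vowel in word-final position, so it raises to [i]. /nembiugekiuzudige/ → nembiugekiuzudigi.

nembiugekiuzudigi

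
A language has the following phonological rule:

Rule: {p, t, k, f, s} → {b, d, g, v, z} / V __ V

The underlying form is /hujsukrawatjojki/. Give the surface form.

No segment of /hujsukrawatjojki/ meets the structural description of the rule, so the form surfaces unchanged.

hujsukrawatjojki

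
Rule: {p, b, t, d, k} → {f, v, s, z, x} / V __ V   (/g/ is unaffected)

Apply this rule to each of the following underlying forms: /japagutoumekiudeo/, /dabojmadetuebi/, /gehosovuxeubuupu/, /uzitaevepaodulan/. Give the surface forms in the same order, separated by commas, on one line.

/japagutoumekiudeo/: /p/ is a stop between vowels /a/ and /a/, so it spirantizes to the fricative [f]. /t/ is a stop between vowels /u/ and /o/, so it spirantizes to the fricative [s]. /k/ is a stop between vowels /e/ and /i/, so it spirantizes to the fricative [x]. /d/ is a stop between vowels /u/ and /e/, so it spirantizes to the fricative [z]. → [jafagusoumexiuzeo].
/dabojmadetuebi/: /b/ is a stop between vowels /a/ and /o/, so it spirantizes to the fricative [v]. /d/ is a stop between vowels /a/ and /e/, so it spirantizes to the fricative [z]. /t/ is a stop between vowels /e/ and /u/, so it spirantizes to the fricative [s]. /b/ is a stop between vowels /e/ and /i/, so it spirantizes to the fricative [v]. → [davojmazesuevi].
/gehosovuxeubuupu/: /b/ is a stop between vowels /u/ and /u/, so it spirantizes to the fricative [v]. /p/ is a stop between vowels /u/ and /u/, so it spirantizes to the fricative [f]. → [gehosovuxeuvuufu].
/uzitaevepaodulan/: /t/ is a stop between vowels /i/ and /a/, so it spirantizes to the fricative [s]. /p/ is a stop between vowels /e/ and /a/, so it spirantizes to the fricative [f]. /d/ is a stop between vowels /o/ and /u/, so it spirantizes to the fricative [z]. → [uzisaevefaozulan].

jafagusoumexiuzeo, davojmazesuevi, gehosovuxeuvuufu, uzisaevefaozulan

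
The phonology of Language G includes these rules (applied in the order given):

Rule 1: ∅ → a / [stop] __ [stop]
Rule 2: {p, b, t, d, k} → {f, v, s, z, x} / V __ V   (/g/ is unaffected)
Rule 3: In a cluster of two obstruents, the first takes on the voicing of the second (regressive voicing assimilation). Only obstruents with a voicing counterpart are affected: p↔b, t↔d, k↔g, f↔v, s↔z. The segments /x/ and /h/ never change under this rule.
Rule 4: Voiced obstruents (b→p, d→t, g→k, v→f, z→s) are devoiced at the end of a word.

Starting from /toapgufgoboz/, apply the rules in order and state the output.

Rule 1 (stop-cluster a-epenthesis): /p/ and /g/ form a stop–stop cluster, so [a] is inserted between them. /toapgufgoboz/ → toapagufgoboz.
Rule 2 (intervocalic spirantization): /p/ is a stop between vowels /a/ and /a/, so it spirantizes to the fricative [f]. /b/ is a stop between vowels /o/ and /o/, so it spirantizes to the fricative [v]. /toapagufgoboz/ → toafagufgovoz.
Rule 3 (regressive voicing assimilation): /f/ precedes the voiced obstruent /g/, so it voices to [v] by assimilation. /toafagufgovoz/ → toafaguvgovoz.
Rule 4 (final devoicing): /z/ is a voiced obstruent in word-final position, so it devoices to [s]. /toafaguvgovoz/ → toafaguvgovos.

toafaguvgovos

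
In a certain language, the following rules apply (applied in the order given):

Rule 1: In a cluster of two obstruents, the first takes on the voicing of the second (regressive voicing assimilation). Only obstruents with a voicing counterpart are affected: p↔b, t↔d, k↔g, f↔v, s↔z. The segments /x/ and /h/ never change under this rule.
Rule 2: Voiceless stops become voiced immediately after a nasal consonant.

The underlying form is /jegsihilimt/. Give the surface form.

jeksihilimd

Rule 1 (regressive voicing assimilation): /g/ precedes the voiceless obstruent /s/, so it devoices to [k] by assimilation. /jegsihilimt/ → jeksihilimt.
Rule 2 (post-nasal voicing): /t/ is a voiceless stop immediately after the nasal /m/, so it voices to [d]. /jeksihilimt/ → jeksihilimd.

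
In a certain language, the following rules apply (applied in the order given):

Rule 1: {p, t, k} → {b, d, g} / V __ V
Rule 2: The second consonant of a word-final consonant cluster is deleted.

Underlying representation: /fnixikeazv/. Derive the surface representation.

fnixigeaz

Rule 1 (intervocalic voicing): /k/ is a voiceless stop between vowels /i/ and /e/, so it voices to [g]. /fnixikeazv/ → fnixigeazv.
Rule 2 (final cluster simplification): /v/ is the second consonant of a word-final cluster /zv/, so it deletes. /fnixigeazv/ → fnixigeaz.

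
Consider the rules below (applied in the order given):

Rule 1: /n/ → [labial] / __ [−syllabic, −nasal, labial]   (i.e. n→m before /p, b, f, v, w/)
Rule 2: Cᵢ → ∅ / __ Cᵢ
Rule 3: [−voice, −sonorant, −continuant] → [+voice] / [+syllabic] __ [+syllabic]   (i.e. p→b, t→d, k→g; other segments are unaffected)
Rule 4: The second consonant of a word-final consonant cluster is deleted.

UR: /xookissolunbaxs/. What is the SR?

Rule 1 (nasal place assimilation): /n/ precedes the labial consonant /b/, so it assimilates in place to [m]. /xookissolunbaxs/ → xookissolumbaxs.
Rule 2 (degemination): /ss/ is a geminate; the first /s/ deletes. /xookissolumbaxs/ → xookisolumbaxs.
Rule 3 (intervocalic voicing): /k/ is a voiceless stop between vowels /o/ and /i/, so it voices to [g]. /xookisolumbaxs/ → xoogisolumbaxs.
Rule 4 (final cluster simplification): /s/ is the second consonant of a word-final cluster /xs/, so it deletes. /xoogisolumbaxs/ → xoogisolumbax.

xoogisolumbax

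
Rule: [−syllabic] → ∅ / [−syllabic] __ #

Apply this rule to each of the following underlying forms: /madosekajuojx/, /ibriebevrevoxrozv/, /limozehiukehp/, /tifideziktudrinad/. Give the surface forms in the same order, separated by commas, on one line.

/madosekajuojx/: /x/ is the second consonant of a word-final cluster /jx/, so it deletes. → [madosekajuoj].
/ibriebevrevoxrozv/: /v/ is the second consonant of a word-final cluster /zv/, so it deletes. → [ibriebevrevoxroz].
/limozehiukehp/: /p/ is the second consonant of a word-final cluster /hp/, so it deletes. → [limozehiukeh].
/tifideziktudrinad/: the rule's environment is not met; surfaces unchanged as [tifideziktudrinad].

madosekajuoj, ibriebevrevoxroz, limozehiukeh, tifideziktudrinad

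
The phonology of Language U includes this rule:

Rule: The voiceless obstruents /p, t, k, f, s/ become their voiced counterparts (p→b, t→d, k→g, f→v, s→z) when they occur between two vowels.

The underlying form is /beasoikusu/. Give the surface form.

beazoiguzu

/s/ is a voiceless obstruent between vowels /a/ and /o/, so it voices to [z].
/k/ is a voiceless obstruent between vowels /i/ and /u/, so it voices to [g].
/s/ is a voiceless obstruent between vowels /u/ and /u/, so it voices to [z].
Surface form: [beazoiguzu].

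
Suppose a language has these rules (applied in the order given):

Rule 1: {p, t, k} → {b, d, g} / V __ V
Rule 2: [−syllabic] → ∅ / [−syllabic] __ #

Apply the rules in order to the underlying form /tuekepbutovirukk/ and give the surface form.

Rule 1 (intervocalic voicing): /k/ is a voiceless stop between vowels /e/ and /e/, so it voices to [g]. /t/ is a voiceless stop between vowels /u/ and /o/, so it voices to [d]. /tuekepbutovirukk/ → tuegepbudovirukk.
Rule 2 (final cluster simplification): /k/ is the second consonant of a word-final cluster /kk/, so it deletes. /tuegepbudovirukk/ → tuegepbudoviruk.

tuegepbudoviruk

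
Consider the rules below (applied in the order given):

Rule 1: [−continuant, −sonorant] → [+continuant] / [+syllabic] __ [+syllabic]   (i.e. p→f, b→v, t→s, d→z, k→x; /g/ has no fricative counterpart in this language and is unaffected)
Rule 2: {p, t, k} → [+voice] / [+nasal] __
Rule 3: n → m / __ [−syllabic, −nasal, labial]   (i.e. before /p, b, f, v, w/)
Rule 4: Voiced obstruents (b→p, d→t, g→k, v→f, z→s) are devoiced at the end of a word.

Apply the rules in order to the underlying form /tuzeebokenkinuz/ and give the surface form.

Rule 1 (intervocalic spirantization): /b/ is a stop between vowels /e/ and /o/, so it spirantizes to the fricative [v]. /k/ is a stop between vowels /o/ and /e/, so it spirantizes to the fricative [x]. /tuzeebokenkinuz/ → tuzeevoxenkinuz.
Rule 2 (post-nasal voicing): /k/ is a voiceless stop immediately after the nasal /n/, so it voices to [g]. /tuzeevoxenkinuz/ → tuzeevoxenginuz.
Rule 3 (nasal place assimilation): no segment meets the environment; /tuzeevoxenginuz/ is unchanged.
Rule 4 (final devoicing): /z/ is a voiced obstruent in word-final position, so it devoices to [s]. /tuzeevoxenginuz/ → tuzeevoxenginus.

tuzeevoxenginus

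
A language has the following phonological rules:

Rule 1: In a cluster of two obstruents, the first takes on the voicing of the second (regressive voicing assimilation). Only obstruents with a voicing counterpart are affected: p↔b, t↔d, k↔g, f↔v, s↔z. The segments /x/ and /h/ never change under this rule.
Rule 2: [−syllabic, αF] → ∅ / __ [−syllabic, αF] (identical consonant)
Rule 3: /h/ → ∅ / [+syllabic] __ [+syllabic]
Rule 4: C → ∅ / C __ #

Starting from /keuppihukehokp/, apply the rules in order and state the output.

keupiukeok

Rule 1 (regressive voicing assimilation): no segment meets the environment; /keuppihukehokp/ is unchanged.
Rule 2 (degemination): /pp/ is a geminate; the first /p/ deletes. /keuppihukehokp/ → keupihukehokp.
Rule 3 (intervocalic h-deletion): /h/ occurs between vowels /i/ and /u/, so it deletes. /h/ occurs between vowels /e/ and /o/, so it deletes. /keupihukehokp/ → keupiukeokp.
Rule 4 (final cluster simplification): /p/ is the second consonant of a word-final cluster /kp/, so it deletes. /keupiukeokp/ → keupiukeok.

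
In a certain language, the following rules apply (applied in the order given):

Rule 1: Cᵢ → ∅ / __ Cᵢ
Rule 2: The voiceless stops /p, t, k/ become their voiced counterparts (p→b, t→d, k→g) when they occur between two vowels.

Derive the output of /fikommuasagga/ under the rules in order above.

Rule 1 (degemination): /mm/ is a geminate; the first /m/ deletes. /gg/ is a geminate; the first /g/ deletes. /fikommuasagga/ → fikomuasaga.
Rule 2 (intervocalic voicing): /k/ is a voiceless stop between vowels /i/ and /o/, so it voices to [g]. /fikomuasaga/ → figomuasaga.

figomuasaga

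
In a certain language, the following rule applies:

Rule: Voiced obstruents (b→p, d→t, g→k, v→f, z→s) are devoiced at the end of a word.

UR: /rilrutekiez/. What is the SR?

/z/ is a voiced obstruent in word-final position, so it devoices to [s].
Surface form: [rilrutekies].

rilrutekies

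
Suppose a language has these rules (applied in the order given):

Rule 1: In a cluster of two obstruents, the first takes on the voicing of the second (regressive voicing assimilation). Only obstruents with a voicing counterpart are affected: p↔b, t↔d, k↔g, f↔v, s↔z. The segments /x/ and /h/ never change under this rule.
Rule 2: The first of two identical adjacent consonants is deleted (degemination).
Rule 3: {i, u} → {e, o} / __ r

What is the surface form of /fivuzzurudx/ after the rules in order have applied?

Rule 1 (regressive voicing assimilation): /d/ precedes the voiceless obstruent /x/, so it devoices to [t] by assimilation. /fivuzzurudx/ → fivuzzurutx.
Rule 2 (degemination): /zz/ is a geminate; the first /z/ deletes. /fivuzzurutx/ → fivuzurutx.
Rule 3 (pre-rhotic lowering): /u/ is a high vowel immediately before /r/, so it lowers to [o]. /fivuzurutx/ → fivuzorutx.

fivuzorutx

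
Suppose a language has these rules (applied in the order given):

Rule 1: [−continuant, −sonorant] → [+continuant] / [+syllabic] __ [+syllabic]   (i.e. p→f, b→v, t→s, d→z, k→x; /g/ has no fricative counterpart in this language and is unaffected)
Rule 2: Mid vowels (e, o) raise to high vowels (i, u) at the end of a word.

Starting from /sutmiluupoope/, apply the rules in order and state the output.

sutmiluufoofi

Rule 1 (intervocalic spirantization): /p/ is a stop between vowels /u/ and /o/, so it spirantizes to the fricative [f]. /p/ is a stop between vowels /o/ and /e/, so it spirantizes to the fricative [f]. /sutmiluupoope/ → sutmiluufoofe.
Rule 2 (final vowel raising): /e/ is a mid vowel in word-final position, so it raises to [i]. /sutmiluufoofe/ → sutmiluufoofi.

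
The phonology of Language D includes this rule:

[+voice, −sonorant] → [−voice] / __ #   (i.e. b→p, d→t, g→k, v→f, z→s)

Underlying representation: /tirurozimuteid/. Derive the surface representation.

/d/ is a voiced obstruent in word-final position, so it devoices to [t].
Surface form: [tirurozimuteit].

tirurozimuteit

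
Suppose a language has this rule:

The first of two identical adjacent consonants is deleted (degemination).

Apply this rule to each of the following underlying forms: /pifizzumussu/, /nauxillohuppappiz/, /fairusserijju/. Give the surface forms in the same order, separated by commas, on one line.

pifizumusu, nauxilohupapiz, fairuseriju

/pifizzumussu/: /zz/ is a geminate; the first /z/ deletes. /ss/ is a geminate; the first /s/ deletes. → [pifizumusu].
/nauxillohuppappiz/: /ll/ is a geminate; the first /l/ deletes. /pp/ is a geminate; the first /p/ deletes. /pp/ is a geminate; the first /p/ deletes. → [nauxilohupapiz].
/fairusserijju/: /ss/ is a geminate; the first /s/ deletes. /jj/ is a geminate; the first /j/ deletes. → [fairuseriju].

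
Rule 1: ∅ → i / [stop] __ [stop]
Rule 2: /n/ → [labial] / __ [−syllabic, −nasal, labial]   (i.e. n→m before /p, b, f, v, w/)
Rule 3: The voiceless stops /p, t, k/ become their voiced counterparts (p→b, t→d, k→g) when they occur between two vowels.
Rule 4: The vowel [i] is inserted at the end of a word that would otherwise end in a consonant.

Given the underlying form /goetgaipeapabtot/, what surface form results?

goedigaibeababidoti

Rule 1 (stop-cluster i-epenthesis): /t/ and /g/ form a stop–stop cluster, so [i] is inserted between them. /b/ and /t/ form a stop–stop cluster, so [i] is inserted between them. /goetgaipeapabtot/ → goetigaipeapabitot.
Rule 2 (nasal place assimilation): no segment meets the environment; /goetigaipeapabitot/ is unchanged.
Rule 3 (intervocalic voicing): /t/ is a voiceless stop between vowels /e/ and /i/, so it voices to [d]. /p/ is a voiceless stop between vowels /i/ and /e/, so it voices to [b]. /p/ is a voiceless stop between vowels /a/ and /a/, so it voices to [b]. /t/ is a voiceless stop between vowels /i/ and /o/, so it voices to [d]. /goetigaipeapabitot/ → goedigaibeababidot.
Rule 4 (final i-epenthesis): the form ends in the consonant /t/, so [i] is inserted word-finally. /goedigaibeababidot/ → goedigaibeababidoti.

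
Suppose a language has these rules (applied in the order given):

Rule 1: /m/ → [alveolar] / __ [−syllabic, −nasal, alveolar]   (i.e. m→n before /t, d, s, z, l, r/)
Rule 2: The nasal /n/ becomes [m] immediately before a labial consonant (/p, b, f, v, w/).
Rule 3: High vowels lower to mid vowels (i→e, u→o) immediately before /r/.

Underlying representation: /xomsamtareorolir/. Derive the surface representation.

xonsantareoroler

Rule 1 (nasal place assimilation): /m/ precedes the alveolar consonant /s/, so it assimilates in place to [n]. /m/ precedes the alveolar consonant /t/, so it assimilates in place to [n]. /xomsamtareorolir/ → xonsantareorolir.
Rule 2 (nasal place assimilation): no segment meets the environment; /xonsantareorolir/ is unchanged.
Rule 3 (pre-rhotic lowering): /i/ is a high vowel immediately before /r/, so it lowers to [e]. /xonsantareorolir/ → xonsantareoroler.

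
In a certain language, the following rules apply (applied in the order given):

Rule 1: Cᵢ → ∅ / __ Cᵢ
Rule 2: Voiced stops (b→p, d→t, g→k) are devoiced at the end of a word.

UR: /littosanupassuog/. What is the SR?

litosanupasuok

Rule 1 (degemination): /tt/ is a geminate; the first /t/ deletes. /ss/ is a geminate; the first /s/ deletes. /littosanupassuog/ → litosanupasuog.
Rule 2 (final devoicing): /g/ is a voiced stop in word-final position, so it devoices to [k]. /litosanupasuog/ → litosanupasuok.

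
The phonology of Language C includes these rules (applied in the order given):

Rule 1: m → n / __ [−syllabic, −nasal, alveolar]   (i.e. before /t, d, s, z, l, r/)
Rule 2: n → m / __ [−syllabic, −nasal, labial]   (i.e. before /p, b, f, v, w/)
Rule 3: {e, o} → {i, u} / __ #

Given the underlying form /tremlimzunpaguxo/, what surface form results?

trenlinzumpaguxu

Rule 1 (nasal place assimilation): /m/ precedes the alveolar consonant /l/, so it assimilates in place to [n]. /m/ precedes the alveolar consonant /z/, so it assimilates in place to [n]. /tremlimzunpaguxo/ → trenlinzunpaguxo.
Rule 2 (nasal place assimilation): /n/ precedes the labial consonant /p/, so it assimilates in place to [m]. /trenlinzunpaguxo/ → trenlinzumpaguxo.
Rule 3 (final vowel raising): /o/ is a mid vowel in word-final position, so it raises to [u]. /trenlinzumpaguxo/ → trenlinzumpaguxu.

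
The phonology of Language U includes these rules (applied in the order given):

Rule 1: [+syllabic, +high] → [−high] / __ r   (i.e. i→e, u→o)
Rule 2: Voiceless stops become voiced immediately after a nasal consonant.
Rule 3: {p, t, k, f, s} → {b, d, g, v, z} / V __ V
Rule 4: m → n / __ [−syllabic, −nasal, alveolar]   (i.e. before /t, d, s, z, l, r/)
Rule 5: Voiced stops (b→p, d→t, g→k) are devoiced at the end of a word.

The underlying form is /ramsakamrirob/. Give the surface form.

ransaganrerop

Rule 1 (pre-rhotic lowering): /i/ is a high vowel immediately before /r/, so it lowers to [e]. /ramsakamrirob/ → ramsakamrerob.
Rule 2 (post-nasal voicing): no segment meets the environment; /ramsakamrerob/ is unchanged.
Rule 3 (intervocalic voicing): /k/ is a voiceless obstruent between vowels /a/ and /a/, so it voices to [g]. /ramsakamrerob/ → ramsagamrerob.
Rule 4 (nasal place assimilation): /m/ precedes the alveolar consonant /s/, so it assimilates in place to [n]. /m/ precedes the alveolar consonant /r/, so it assimilates in place to [n]. /ramsagamrerob/ → ransaganrerob.
Rule 5 (final devoicing): /b/ is a voiced stop in word-final position, so it devoices to [p]. /ransaganrerob/ → ransaganrerop.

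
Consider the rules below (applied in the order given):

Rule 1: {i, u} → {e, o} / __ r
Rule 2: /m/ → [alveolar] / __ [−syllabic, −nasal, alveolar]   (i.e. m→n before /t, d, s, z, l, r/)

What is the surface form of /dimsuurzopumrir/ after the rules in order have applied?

Rule 1 (pre-rhotic lowering): /u/ is a high vowel immediately before /r/, so it lowers to [o]. /i/ is a high vowel immediately before /r/, so it lowers to [e]. /dimsuurzopumrir/ → dimsuorzopumrer.
Rule 2 (nasal place assimilation): /m/ precedes the alveolar consonant /s/, so it assimilates in place to [n]. /m/ precedes the alveolar consonant /r/, so it assimilates in place to [n]. /dimsuorzopumrer/ → dinsuorzopunrer.

dinsuorzopunrer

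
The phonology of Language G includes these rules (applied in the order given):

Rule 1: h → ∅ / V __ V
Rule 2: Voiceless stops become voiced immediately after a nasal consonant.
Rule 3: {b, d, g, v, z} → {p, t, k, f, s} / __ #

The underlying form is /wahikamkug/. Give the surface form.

waikamguk

Rule 1 (intervocalic h-deletion): /h/ occurs between vowels /a/ and /i/, so it deletes. /wahikamkug/ → waikamkug.
Rule 2 (post-nasal voicing): /k/ is a voiceless stop immediately after the nasal /m/, so it voices to [g]. /waikamkug/ → waikamgug.
Rule 3 (final devoicing): /g/ is a voiced obstruent in word-final position, so it devoices to [k]. /waikamgug/ → waikamguk.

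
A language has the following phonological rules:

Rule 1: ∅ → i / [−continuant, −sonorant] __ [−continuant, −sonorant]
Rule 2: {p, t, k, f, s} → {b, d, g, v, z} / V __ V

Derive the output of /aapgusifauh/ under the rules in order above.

Rule 1 (stop-cluster i-epenthesis): /p/ and /g/ form a stop–stop cluster, so [i] is inserted between them. /aapgusifauh/ → aapigusifauh.
Rule 2 (intervocalic voicing): /p/ is a voiceless obstruent between vowels /a/ and /i/, so it voices to [b]. /s/ is a voiceless obstruent between vowels /u/ and /i/, so it voices to [z]. /f/ is a voiceless obstruent between vowels /i/ and /a/, so it voices to [v]. /aapigusifauh/ → aabiguzivauh.

aabiguzivauh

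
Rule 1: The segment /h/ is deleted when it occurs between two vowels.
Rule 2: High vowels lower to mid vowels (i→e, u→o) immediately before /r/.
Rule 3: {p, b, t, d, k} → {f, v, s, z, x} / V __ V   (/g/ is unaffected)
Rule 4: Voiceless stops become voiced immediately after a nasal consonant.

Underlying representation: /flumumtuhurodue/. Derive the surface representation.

flumumduorozue

Rule 1 (intervocalic h-deletion): /h/ occurs between vowels /u/ and /u/, so it deletes. /flumumtuhurodue/ → flumumtuurodue.
Rule 2 (pre-rhotic lowering): /u/ is a high vowel immediately before /r/, so it lowers to [o]. /flumumtuurodue/ → flumumtuorodue.
Rule 3 (intervocalic spirantization): /d/ is a stop between vowels /o/ and /u/, so it spirantizes to the fricative [z]. /flumumtuorodue/ → flumumtuorozue.
Rule 4 (post-nasal voicing): /t/ is a voiceless stop immediately after the nasal /m/, so it voices to [d]. /flumumtuorozue/ → flumumduorozue.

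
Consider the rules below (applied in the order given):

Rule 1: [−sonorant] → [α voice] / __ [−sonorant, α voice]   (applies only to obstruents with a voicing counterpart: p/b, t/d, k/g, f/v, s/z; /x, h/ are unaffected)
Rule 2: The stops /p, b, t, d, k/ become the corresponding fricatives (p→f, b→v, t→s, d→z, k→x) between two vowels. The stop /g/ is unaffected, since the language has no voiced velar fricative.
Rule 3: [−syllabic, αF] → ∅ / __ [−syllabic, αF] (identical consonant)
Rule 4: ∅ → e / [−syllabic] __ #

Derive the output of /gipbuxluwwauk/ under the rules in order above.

Rule 1 (regressive voicing assimilation): /p/ precedes the voiced obstruent /b/, so it voices to [b] by assimilation. /gipbuxluwwauk/ → gibbuxluwwauk.
Rule 2 (intervocalic spirantization): no segment meets the environment; /gibbuxluwwauk/ is unchanged.
Rule 3 (degemination): /bb/ is a geminate; the first /b/ deletes. /ww/ is a geminate; the first /w/ deletes. /gibbuxluwwauk/ → gibuxluwauk.
Rule 4 (final e-epenthesis): the form ends in the consonant /k/, so [e] is inserted word-finally. /gibuxluwauk/ → gibuxluwauke.

gibuxluwauke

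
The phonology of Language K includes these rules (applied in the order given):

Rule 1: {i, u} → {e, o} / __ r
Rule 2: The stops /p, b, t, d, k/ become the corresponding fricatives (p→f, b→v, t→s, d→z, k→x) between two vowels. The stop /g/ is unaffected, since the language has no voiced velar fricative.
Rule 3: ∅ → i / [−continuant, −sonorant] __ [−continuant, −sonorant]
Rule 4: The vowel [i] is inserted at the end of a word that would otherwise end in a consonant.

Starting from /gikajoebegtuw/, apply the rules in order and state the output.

gixajoevegituwi

Rule 1 (pre-rhotic lowering): no segment meets the environment; /gikajoebegtuw/ is unchanged.
Rule 2 (intervocalic spirantization): /k/ is a stop between vowels /i/ and /a/, so it spirantizes to the fricative [x]. /b/ is a stop between vowels /e/ and /e/, so it spirantizes to the fricative [v]. /gikajoebegtuw/ → gixajoevegtuw.
Rule 3 (stop-cluster i-epenthesis): /g/ and /t/ form a stop–stop cluster, so [i] is inserted between them. /gixajoevegtuw/ → gixajoevegituw.
Rule 4 (final i-epenthesis): the form ends in the consonant /w/, so [i] is inserted word-finally. /gixajoevegituw/ → gixajoevegituwi.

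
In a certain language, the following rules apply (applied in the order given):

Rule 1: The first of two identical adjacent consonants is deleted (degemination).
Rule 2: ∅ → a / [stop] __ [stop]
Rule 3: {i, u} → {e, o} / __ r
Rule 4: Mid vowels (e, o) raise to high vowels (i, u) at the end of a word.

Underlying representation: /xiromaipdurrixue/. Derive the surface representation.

Rule 1 (degemination): /rr/ is a geminate; the first /r/ deletes. /xiromaipdurrixue/ → xiromaipdurixue.
Rule 2 (stop-cluster a-epenthesis): /p/ and /d/ form a stop–stop cluster, so [a] is inserted between them. /xiromaipdurixue/ → xiromaipadurixue.
Rule 3 (pre-rhotic lowering): /i/ is a high vowel immediately before /r/, so it lowers to [e]. /u/ is a high vowel immediately before /r/, so it lowers to [o]. /xiromaipadurixue/ → xeromaipadorixue.
Rule 4 (final vowel raising): /e/ is a mid vowel in word-final position, so it raises to [i]. /xeromaipadorixue/ → xeromaipadorixui.

xeromaipadorixui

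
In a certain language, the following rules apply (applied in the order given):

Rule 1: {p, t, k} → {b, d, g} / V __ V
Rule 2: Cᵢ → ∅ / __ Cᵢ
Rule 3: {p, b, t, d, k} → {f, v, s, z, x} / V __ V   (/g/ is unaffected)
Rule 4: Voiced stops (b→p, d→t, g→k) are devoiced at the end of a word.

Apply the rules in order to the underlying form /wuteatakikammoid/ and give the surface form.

Rule 1 (intervocalic voicing): /t/ is a voiceless stop between vowels /u/ and /e/, so it voices to [d]. /t/ is a voiceless stop between vowels /a/ and /a/, so it voices to [d]. /k/ is a voiceless stop between vowels /a/ and /i/, so it voices to [g]. /k/ is a voiceless stop between vowels /i/ and /a/, so it voices to [g]. /wuteatakikammoid/ → wudeadagigammoid.
Rule 2 (degemination): /mm/ is a geminate; the first /m/ deletes. /wudeadagigammoid/ → wudeadagigamoid.
Rule 3 (intervocalic spirantization): /d/ is a stop between vowels /u/ and /e/, so it spirantizes to the fricative [z]. /d/ is a stop between vowels /a/ and /a/, so it spirantizes to the fricative [z]. /wudeadagigamoid/ → wuzeazagigamoid.
Rule 4 (final devoicing): /d/ is a voiced stop in word-final position, so it devoices to [t]. /wuzeazagigamoid/ → wuzeazagigamoit.

wuzeazagigamoit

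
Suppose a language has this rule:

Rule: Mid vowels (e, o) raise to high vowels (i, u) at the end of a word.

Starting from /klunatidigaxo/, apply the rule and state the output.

/o/ is a mid vowel in word-final position, so it raises to [u].
Surface form: [klunatidigaxu].

klunatidigaxu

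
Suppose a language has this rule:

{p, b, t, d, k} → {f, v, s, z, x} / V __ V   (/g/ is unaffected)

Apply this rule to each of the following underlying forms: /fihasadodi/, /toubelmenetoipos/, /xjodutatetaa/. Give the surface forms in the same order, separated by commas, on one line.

fihasazozi, touvelmenesoifos, xjozusasesaa

/fihasadodi/: /d/ is a stop between vowels /a/ and /o/, so it spirantizes to the fricative [z]. /d/ is a stop between vowels /o/ and /i/, so it spirantizes to the fricative [z]. → [fihasazozi].
/toubelmenetoipos/: /b/ is a stop between vowels /u/ and /e/, so it spirantizes to the fricative [v]. /t/ is a stop between vowels /e/ and /o/, so it spirantizes to the fricative [s]. /p/ is a stop between vowels /i/ and /o/, so it spirantizes to the fricative [f]. → [touvelmenesoifos].
/xjodutatetaa/: /d/ is a stop between vowels /o/ and /u/, so it spirantizes to the fricative [z]. /t/ is a stop between vowels /u/ and /a/, so it spirantizes to the fricative [s]. /t/ is a stop between vowels /a/ and /e/, so it spirantizes to the fricative [s]. /t/ is a stop between vowels /e/ and /a/, so it spirantizes to the fricative [s]. → [xjozusasesaa].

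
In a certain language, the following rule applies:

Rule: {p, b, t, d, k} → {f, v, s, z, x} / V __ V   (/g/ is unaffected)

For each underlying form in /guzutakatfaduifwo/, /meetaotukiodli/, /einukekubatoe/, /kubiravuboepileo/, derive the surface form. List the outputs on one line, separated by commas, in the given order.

/guzutakatfaduifwo/: /t/ is a stop between vowels /u/ and /a/, so it spirantizes to the fricative [s]. /k/ is a stop between vowels /a/ and /a/, so it spirantizes to the fricative [x]. /d/ is a stop between vowels /a/ and /u/, so it spirantizes to the fricative [z]. → [guzusaxatfazuifwo].
/meetaotukiodli/: /t/ is a stop between vowels /e/ and /a/, so it spirantizes to the fricative [s]. /t/ is a stop between vowels /o/ and /u/, so it spirantizes to the fricative [s]. /k/ is a stop between vowels /u/ and /i/, so it spirantizes to the fricative [x]. → [meesaosuxiodli].
/einukekubatoe/: /k/ is a stop between vowels /u/ and /e/, so it spirantizes to the fricative [x]. /k/ is a stop between vowels /e/ and /u/, so it spirantizes to the fricative [x]. /b/ is a stop between vowels /u/ and /a/, so it spirantizes to the fricative [v]. /t/ is a stop between vowels /a/ and /o/, so it spirantizes to the fricative [s]. → [einuxexuvasoe].
/kubiravuboepileo/: /b/ is a stop between vowels /u/ and /i/, so it spirantizes to the fricative [v]. /b/ is a stop between vowels /u/ and /o/, so it spirantizes to the fricative [v]. /p/ is a stop between vowels /e/ and /i/, so it spirantizes to the fricative [f]. → [kuviravuvoefileo].

guzusaxatfazuifwo, meesaosuxiodli, einuxexuvasoe, kuviravuvoefileo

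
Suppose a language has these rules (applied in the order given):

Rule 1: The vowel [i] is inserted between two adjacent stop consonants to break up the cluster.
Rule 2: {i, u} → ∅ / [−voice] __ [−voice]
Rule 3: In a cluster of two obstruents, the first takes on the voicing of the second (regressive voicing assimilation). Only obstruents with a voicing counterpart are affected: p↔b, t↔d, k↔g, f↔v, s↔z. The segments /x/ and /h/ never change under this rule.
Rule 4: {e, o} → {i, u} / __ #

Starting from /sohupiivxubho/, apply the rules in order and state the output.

sohpiifxuphu

Rule 1 (stop-cluster i-epenthesis): no segment meets the environment; /sohupiivxubho/ is unchanged.
Rule 2 (high vowel syncope): /u/ is a high vowel flanked by voiceless consonants /h/ and /p/, so it deletes. /sohupiivxubho/ → sohpiivxubho.
Rule 3 (regressive voicing assimilation): /v/ precedes the voiceless obstruent /x/, so it devoices to [f] by assimilation. /b/ precedes the voiceless obstruent /h/, so it devoices to [p] by assimilation. /sohpiivxubho/ → sohpiifxupho.
Rule 4 (final vowel raising): /o/ is a mid vowel in word-final position, so it raises to [u]. /sohpiifxupho/ → sohpiifxuphu.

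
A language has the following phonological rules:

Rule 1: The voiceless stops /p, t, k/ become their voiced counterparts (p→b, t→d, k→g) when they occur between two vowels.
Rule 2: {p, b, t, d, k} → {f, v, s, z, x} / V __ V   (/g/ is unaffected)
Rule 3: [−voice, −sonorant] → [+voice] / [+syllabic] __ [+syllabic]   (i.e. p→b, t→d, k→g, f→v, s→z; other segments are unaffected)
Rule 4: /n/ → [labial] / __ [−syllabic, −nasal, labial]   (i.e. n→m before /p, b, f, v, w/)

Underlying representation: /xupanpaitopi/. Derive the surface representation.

xuvampaizovi

Rule 1 (intervocalic voicing): /p/ is a voiceless stop between vowels /u/ and /a/, so it voices to [b]. /t/ is a voiceless stop between vowels /i/ and /o/, so it voices to [d]. /p/ is a voiceless stop between vowels /o/ and /i/, so it voices to [b]. /xupanpaitopi/ → xubanpaidobi.
Rule 2 (intervocalic spirantization): /b/ is a stop between vowels /u/ and /a/, so it spirantizes to the fricative [v]. /d/ is a stop between vowels /i/ and /o/, so it spirantizes to the fricative [z]. /b/ is a stop between vowels /o/ and /i/, so it spirantizes to the fricative [v]. /xubanpaidobi/ → xuvanpaizovi.
Rule 3 (intervocalic voicing): no segment meets the environment; /xuvanpaizovi/ is unchanged.
Rule 4 (nasal place assimilation): /n/ precedes the labial consonant /p/, so it assimilates in place to [m]. /xuvanpaizovi/ → xuvampaizovi.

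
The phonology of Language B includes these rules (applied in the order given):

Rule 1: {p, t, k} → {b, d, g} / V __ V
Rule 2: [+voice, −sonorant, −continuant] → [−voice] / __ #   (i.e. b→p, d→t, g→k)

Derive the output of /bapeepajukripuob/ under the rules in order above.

Rule 1 (intervocalic voicing): /p/ is a voiceless stop between vowels /a/ and /e/, so it voices to [b]. /p/ is a voiceless stop between vowels /e/ and /a/, so it voices to [b]. /p/ is a voiceless stop between vowels /i/ and /u/, so it voices to [b]. /bapeepajukripuob/ → babeebajukribuob.
Rule 2 (final devoicing): /b/ is a voiced stop in word-final position, so it devoices to [p]. /babeebajukribuob/ → babeebajukribuop.

babeebajukribuop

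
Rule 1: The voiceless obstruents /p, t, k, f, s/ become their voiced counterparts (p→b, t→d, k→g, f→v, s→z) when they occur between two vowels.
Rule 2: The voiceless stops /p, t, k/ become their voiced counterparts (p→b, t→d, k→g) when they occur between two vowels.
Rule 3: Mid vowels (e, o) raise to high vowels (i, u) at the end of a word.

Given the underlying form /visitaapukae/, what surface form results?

Rule 1 (intervocalic voicing): /s/ is a voiceless obstruent between vowels /i/ and /i/, so it voices to [z]. /t/ is a voiceless obstruent between vowels /i/ and /a/, so it voices to [d]. /p/ is a voiceless obstruent between vowels /a/ and /u/, so it voices to [b]. /k/ is a voiceless obstruent between vowels /u/ and /a/, so it voices to [g]. /visitaapukae/ → vizidaabugae.
Rule 2 (intervocalic voicing): no segment meets the environment; /vizidaabugae/ is unchanged.
Rule 3 (final vowel raising): /e/ is a mid vowel in word-final position, so it raises to [i]. /vizidaabugae/ → vizidaabugai.

vizidaabugai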